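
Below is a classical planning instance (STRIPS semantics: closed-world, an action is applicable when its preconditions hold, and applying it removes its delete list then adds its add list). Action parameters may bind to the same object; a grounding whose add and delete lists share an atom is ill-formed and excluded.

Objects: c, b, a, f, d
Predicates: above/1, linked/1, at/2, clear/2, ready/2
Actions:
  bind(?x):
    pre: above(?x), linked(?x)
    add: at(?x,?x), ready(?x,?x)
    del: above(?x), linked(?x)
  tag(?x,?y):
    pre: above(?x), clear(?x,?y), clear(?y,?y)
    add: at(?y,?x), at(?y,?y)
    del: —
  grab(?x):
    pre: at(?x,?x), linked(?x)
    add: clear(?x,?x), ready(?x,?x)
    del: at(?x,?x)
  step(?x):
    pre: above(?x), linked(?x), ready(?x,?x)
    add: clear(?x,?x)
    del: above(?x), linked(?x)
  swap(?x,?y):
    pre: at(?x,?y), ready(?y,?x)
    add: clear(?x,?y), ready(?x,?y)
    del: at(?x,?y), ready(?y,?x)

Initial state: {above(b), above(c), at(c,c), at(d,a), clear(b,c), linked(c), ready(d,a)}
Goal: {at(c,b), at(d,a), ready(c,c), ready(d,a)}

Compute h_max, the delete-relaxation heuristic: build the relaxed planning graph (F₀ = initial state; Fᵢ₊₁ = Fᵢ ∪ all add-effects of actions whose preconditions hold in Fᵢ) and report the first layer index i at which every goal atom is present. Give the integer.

F0 = init (7 atoms)
F1 = F0 ∪ {clear(c,c), ready(c,c)}  (9 atoms)
F2 = F1 ∪ {at(c,b)}  (10 atoms)
goal ⊆ F2  ⇒  h_max = 2

2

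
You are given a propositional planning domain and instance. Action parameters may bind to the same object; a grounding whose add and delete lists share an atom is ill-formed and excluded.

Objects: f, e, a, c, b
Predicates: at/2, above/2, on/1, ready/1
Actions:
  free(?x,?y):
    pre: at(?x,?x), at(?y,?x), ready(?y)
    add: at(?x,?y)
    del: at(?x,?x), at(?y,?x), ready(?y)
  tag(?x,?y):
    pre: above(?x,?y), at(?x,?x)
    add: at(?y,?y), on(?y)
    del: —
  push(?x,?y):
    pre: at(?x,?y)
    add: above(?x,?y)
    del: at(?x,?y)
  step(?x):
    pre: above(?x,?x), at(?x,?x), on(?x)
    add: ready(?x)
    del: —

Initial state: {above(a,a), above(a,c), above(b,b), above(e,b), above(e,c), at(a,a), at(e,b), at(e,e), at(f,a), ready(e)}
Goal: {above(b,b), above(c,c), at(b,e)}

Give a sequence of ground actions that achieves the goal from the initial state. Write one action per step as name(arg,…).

1. tag(e,c)  →  {above(a,a), above(a,c), above(b,b), above(e,b), above(e,c), at(a,a), at(c,c), at(e,b), at(e,e), at(f,a), on(c), ready(e)}
2. tag(e,b)  →  {above(a,a), above(a,c), above(b,b), above(e,b), above(e,c), at(a,a), at(b,b), at(c,c), at(e,b), at(e,e), at(f,a), on(b), on(c), ready(e)}
3. free(b,e)  →  {above(a,a), above(a,c), above(b,b), above(e,b), above(e,c), at(a,a), at(b,e), at(c,c), at(e,e), at(f,a), on(b), on(c)}
4. push(c,c)  →  {above(a,a), above(a,c), above(b,b), above(c,c), above(e,b), above(e,c), at(a,a), at(b,e), at(e,e), at(f,a), on(b), on(c)}

tag(e,c); tag(e,b); free(b,e); push(c,c)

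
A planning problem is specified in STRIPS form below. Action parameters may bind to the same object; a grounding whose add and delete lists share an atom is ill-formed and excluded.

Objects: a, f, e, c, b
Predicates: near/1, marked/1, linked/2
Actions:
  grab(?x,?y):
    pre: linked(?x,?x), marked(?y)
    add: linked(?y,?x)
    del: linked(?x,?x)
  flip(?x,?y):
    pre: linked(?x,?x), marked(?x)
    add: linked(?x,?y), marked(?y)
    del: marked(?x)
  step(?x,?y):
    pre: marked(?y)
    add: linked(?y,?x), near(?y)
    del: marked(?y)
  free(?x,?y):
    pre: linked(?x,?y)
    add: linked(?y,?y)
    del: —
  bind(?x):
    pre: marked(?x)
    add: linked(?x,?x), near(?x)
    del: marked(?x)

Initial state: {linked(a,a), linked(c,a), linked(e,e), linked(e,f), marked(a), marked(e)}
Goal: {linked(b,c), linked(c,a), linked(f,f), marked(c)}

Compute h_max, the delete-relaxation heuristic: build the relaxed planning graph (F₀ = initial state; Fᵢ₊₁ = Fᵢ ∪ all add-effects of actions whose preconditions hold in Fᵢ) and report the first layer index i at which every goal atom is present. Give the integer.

F0 = init (6 atoms)
F1 = F0 ∪ {linked(a,b), linked(a,c), linked(a,e), linked(a,f), linked(e,a), linked(e,b), linked(e,c), linked(f,f), marked(b), marked(c), marked(f), near(a), near(e)}  (19 atoms)
F2 = F1 ∪ {linked(b,a), linked(b,b), linked(b,c), linked(b,e), linked(b,f), linked(c,b), linked(c,c), linked(c,e), linked(c,f), linked(f,a), linked(f,b), linked(f,c), linked(f,e), near(b), near(c), near(f)}  (35 atoms)
goal ⊆ F2  ⇒  h_max = 2

2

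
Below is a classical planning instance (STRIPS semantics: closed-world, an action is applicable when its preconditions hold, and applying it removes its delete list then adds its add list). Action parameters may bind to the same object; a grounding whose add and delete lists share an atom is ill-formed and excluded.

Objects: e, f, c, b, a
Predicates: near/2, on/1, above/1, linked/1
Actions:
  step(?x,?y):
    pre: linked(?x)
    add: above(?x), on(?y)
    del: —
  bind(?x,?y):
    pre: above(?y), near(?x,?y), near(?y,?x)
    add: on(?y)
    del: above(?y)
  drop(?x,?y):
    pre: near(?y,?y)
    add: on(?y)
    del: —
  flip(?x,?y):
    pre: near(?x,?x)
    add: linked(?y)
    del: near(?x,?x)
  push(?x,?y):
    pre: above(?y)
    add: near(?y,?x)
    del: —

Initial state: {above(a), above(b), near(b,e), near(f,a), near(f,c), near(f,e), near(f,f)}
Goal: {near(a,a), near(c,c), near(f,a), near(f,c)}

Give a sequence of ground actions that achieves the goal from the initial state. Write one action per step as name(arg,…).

1. flip(f,c)  →  {above(a), above(b), linked(c), near(b,e), near(f,a), near(f,c), near(f,e)}
2. step(c,e)  →  {above(a), above(b), above(c), linked(c), near(b,e), near(f,a), near(f,c), near(f,e), on(e)}
3. push(c,c)  →  {above(a), above(b), above(c), linked(c), near(b,e), near(c,c), near(f,a), near(f,c), near(f,e), on(e)}
4. push(a,a)  →  {above(a), above(b), above(c), linked(c), near(a,a), near(b,e), near(c,c), near(f,a), near(f,c), near(f,e), on(e)}

flip(f,c); step(c,e); push(c,c); push(a,a)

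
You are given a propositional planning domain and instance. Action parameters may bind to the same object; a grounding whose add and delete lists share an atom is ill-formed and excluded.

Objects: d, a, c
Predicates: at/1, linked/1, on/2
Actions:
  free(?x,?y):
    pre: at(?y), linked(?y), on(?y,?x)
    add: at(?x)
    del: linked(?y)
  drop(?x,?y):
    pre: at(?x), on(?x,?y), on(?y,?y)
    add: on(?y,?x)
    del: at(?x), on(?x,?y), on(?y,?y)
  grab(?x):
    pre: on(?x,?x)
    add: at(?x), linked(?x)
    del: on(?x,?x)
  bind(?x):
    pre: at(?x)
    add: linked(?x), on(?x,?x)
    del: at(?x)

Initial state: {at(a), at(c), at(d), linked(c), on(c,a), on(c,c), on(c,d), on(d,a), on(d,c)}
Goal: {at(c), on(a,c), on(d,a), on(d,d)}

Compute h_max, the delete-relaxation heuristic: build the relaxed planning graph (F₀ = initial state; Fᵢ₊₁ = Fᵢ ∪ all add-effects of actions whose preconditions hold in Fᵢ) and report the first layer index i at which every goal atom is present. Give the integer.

2

F0 = init (9 atoms)
F1 = F0 ∪ {linked(a), linked(d), on(a,a), on(d,d)}  (13 atoms)
F2 = F1 ∪ {on(a,c), on(a,d)}  (15 atoms)
goal ⊆ F2  ⇒  h_max = 2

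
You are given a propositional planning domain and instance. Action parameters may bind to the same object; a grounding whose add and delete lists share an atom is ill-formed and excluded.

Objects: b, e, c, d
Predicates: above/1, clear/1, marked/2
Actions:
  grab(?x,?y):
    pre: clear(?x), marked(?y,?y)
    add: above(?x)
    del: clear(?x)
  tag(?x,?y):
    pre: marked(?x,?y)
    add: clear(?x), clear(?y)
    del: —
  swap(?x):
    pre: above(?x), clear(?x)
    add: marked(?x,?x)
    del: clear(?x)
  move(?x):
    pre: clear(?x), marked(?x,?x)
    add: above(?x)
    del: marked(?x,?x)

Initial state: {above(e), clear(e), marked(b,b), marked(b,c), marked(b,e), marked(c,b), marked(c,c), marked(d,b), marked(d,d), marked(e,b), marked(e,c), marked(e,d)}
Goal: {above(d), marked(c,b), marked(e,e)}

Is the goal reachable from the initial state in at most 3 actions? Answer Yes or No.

Yes

1. tag(e,d)  →  {above(e), clear(d), clear(e), marked(b,b), marked(b,c), marked(b,e), marked(c,b), marked(c,c), marked(d,b), marked(d,d), marked(e,b), marked(e,c), marked(e,d)}
2. grab(d,b)  →  {above(d), above(e), clear(e), marked(b,b), marked(b,c), marked(b,e), marked(c,b), marked(c,c), marked(d,b), marked(d,d), marked(e,b), marked(e,c), marked(e,d)}
3. swap(e)  →  {above(d), above(e), marked(b,b), marked(b,c), marked(b,e), marked(c,b), marked(c,c), marked(d,b), marked(d,d), marked(e,b), marked(e,c), marked(e,d), marked(e,e)}
optimal plan length = 3; 3 ≤ 3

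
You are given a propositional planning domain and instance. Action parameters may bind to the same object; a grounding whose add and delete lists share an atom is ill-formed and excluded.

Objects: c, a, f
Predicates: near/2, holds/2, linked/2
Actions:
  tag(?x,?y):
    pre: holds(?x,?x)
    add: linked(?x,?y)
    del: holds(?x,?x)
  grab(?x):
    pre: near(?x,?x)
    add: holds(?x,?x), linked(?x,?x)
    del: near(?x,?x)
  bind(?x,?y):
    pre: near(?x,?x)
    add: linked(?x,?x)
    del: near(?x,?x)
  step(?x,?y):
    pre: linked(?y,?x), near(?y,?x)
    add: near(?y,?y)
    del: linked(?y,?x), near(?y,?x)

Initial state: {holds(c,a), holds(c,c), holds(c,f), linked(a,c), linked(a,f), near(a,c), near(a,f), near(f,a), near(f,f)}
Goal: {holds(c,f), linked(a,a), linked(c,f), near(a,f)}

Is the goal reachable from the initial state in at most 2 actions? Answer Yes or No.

1. tag(c,f)  →  {holds(c,a), holds(c,f), linked(a,c), linked(a,f), linked(c,f), near(a,c), near(a,f), near(f,a), near(f,f)}
2. step(c,a)  →  {holds(c,a), holds(c,f), linked(a,f), linked(c,f), near(a,a), near(a,f), near(f,a), near(f,f)}
3. grab(a)  →  {holds(a,a), holds(c,a), holds(c,f), linked(a,a), linked(a,f), linked(c,f), near(a,f), near(f,a), near(f,f)}
optimal plan length = 3; 3 > 2

No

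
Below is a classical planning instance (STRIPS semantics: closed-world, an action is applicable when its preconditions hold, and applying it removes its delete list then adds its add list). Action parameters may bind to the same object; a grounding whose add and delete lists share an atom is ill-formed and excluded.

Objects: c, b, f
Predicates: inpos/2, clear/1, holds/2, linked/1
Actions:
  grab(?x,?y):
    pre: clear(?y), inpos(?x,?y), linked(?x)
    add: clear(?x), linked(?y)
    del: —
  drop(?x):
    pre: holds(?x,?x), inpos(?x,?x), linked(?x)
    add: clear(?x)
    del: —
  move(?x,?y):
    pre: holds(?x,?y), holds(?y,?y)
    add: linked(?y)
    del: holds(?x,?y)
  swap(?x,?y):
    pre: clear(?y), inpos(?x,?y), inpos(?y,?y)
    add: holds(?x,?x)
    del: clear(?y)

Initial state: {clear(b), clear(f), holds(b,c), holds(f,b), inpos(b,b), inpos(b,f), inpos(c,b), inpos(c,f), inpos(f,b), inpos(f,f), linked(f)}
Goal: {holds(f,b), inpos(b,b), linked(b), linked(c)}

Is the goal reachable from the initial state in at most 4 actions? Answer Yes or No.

1. grab(f,b)  →  {clear(b), clear(f), holds(b,c), holds(f,b), inpos(b,b), inpos(b,f), inpos(c,b), inpos(c,f), inpos(f,b), inpos(f,f), linked(b), linked(f)}
2. swap(c,b)  →  {clear(f), holds(b,c), holds(c,c), holds(f,b), inpos(b,b), inpos(b,f), inpos(c,b), inpos(c,f), inpos(f,b), inpos(f,f), linked(b), linked(f)}
3. move(c,c)  →  {clear(f), holds(b,c), holds(f,b), inpos(b,b), inpos(b,f), inpos(c,b), inpos(c,f), inpos(f,b), inpos(f,f), linked(b), linked(c), linked(f)}
optimal plan length = 3; 3 ≤ 4

Yes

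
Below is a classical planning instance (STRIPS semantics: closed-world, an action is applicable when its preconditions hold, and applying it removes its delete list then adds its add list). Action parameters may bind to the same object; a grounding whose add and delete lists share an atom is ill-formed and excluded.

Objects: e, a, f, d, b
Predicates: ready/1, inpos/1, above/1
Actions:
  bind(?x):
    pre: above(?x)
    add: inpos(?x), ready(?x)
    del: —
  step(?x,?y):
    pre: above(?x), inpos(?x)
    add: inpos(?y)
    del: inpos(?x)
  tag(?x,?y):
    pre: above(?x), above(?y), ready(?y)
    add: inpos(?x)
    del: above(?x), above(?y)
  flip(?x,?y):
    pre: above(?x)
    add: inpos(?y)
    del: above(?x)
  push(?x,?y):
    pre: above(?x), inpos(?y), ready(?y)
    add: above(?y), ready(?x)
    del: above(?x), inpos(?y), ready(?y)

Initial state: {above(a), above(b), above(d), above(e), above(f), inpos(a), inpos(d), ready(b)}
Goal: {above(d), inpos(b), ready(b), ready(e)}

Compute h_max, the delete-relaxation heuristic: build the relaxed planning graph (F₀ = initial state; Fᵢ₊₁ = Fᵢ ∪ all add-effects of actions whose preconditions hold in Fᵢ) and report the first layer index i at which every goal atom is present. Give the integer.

1

F0 = init (8 atoms)
F1 = F0 ∪ {inpos(b), inpos(e), inpos(f), ready(a), ready(d), ready(e), ready(f)}  (15 atoms)
goal ⊆ F1  ⇒  h_max = 1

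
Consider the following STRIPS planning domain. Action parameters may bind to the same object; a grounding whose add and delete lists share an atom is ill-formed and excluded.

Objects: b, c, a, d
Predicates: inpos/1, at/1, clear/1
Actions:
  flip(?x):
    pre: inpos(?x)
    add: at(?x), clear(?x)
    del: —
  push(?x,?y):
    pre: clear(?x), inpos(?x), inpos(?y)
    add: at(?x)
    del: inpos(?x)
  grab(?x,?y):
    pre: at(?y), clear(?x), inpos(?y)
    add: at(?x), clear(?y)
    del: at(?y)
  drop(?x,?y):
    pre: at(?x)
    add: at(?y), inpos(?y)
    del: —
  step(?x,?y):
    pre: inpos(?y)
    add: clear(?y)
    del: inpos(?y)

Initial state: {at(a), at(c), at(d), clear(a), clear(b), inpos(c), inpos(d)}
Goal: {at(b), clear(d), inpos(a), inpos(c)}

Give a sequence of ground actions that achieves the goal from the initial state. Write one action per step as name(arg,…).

grab(b,d); drop(b,a)

1. grab(b,d)  →  {at(a), at(b), at(c), clear(a), clear(b), clear(d), inpos(c), inpos(d)}
2. drop(b,a)  →  {at(a), at(b), at(c), clear(a), clear(b), clear(d), inpos(a), inpos(c), inpos(d)}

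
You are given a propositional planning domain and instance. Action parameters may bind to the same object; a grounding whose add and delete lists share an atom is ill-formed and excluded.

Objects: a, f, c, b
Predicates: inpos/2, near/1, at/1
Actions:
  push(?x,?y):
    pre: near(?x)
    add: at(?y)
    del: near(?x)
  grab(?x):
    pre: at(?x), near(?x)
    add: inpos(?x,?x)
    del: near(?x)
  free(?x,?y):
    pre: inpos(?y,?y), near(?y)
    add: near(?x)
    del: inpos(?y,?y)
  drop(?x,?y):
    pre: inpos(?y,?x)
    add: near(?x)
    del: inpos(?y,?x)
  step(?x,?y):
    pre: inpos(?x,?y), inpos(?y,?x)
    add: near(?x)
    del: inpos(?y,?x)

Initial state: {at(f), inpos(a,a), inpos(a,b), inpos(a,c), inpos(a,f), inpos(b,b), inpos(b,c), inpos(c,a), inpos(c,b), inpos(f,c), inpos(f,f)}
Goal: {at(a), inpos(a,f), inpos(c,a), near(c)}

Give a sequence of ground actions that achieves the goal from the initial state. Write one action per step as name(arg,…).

1. drop(a,a)  →  {at(f), inpos(a,b), inpos(a,c), inpos(a,f), inpos(b,b), inpos(b,c), inpos(c,a), inpos(c,b), inpos(f,c), inpos(f,f), near(a)}
2. push(a,a)  →  {at(a), at(f), inpos(a,b), inpos(a,c), inpos(a,f), inpos(b,b), inpos(b,c), inpos(c,a), inpos(c,b), inpos(f,c), inpos(f,f)}
3. drop(c,a)  →  {at(a), at(f), inpos(a,b), inpos(a,f), inpos(b,b), inpos(b,c), inpos(c,a), inpos(c,b), inpos(f,c), inpos(f,f), near(c)}

drop(a,a); push(a,a); drop(c,a)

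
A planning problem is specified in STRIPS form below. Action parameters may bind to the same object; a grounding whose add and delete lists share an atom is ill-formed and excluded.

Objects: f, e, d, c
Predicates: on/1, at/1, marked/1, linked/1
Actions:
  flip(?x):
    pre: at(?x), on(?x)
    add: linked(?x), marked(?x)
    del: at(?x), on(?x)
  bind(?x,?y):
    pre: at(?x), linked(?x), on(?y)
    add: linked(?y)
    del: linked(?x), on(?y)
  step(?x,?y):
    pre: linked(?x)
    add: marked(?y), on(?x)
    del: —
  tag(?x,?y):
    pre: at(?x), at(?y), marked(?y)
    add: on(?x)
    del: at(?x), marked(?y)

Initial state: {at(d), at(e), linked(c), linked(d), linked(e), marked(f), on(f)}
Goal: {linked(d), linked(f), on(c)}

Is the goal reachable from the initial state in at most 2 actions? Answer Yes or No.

Yes

1. bind(e,f)  →  {at(d), at(e), linked(c), linked(d), linked(f), marked(f)}
2. step(c,f)  →  {at(d), at(e), linked(c), linked(d), linked(f), marked(f), on(c)}
optimal plan length = 2; 2 ≤ 2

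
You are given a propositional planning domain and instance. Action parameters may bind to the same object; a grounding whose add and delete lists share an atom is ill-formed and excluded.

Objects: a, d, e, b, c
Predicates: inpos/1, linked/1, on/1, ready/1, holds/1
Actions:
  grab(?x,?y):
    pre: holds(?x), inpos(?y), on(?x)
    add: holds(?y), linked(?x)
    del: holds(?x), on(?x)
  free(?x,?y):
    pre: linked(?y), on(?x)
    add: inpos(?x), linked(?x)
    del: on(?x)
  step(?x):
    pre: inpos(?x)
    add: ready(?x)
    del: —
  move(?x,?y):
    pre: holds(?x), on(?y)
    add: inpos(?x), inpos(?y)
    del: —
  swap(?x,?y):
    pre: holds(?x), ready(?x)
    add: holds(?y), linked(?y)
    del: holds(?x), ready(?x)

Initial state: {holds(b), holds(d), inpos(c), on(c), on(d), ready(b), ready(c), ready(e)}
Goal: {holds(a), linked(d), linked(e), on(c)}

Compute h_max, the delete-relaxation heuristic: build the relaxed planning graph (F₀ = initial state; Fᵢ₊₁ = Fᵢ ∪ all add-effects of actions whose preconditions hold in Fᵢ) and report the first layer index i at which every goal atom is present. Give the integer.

1

F0 = init (8 atoms)
F1 = F0 ∪ {holds(a), holds(c), holds(e), inpos(b), inpos(d), linked(a), linked(c), linked(d), linked(e)}  (17 atoms)
goal ⊆ F1  ⇒  h_max = 1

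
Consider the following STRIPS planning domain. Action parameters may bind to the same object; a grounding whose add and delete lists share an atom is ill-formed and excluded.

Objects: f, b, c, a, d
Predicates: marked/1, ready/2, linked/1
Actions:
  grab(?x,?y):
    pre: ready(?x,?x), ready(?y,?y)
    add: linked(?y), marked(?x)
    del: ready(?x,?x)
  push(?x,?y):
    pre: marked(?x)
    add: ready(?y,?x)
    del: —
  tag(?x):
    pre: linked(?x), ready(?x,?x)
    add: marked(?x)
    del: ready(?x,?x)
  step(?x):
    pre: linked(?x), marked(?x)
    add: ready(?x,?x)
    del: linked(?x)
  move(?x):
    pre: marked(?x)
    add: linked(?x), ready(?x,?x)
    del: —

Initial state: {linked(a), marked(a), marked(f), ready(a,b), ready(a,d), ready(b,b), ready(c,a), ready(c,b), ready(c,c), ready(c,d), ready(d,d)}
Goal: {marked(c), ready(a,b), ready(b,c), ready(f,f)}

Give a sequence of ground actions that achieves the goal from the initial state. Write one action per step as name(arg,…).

1. grab(c,b)  →  {linked(a), linked(b), marked(a), marked(c), marked(f), ready(a,b), ready(a,d), ready(b,b), ready(c,a), ready(c,b), ready(c,d), ready(d,d)}
2. push(f,f)  →  {linked(a), linked(b), marked(a), marked(c), marked(f), ready(a,b), ready(a,d), ready(b,b), ready(c,a), ready(c,b), ready(c,d), ready(d,d), ready(f,f)}
3. push(c,b)  →  {linked(a), linked(b), marked(a), marked(c), marked(f), ready(a,b), ready(a,d), ready(b,b), ready(b,c), ready(c,a), ready(c,b), ready(c,d), ready(d,d), ready(f,f)}

grab(c,b); push(f,f); push(c,b)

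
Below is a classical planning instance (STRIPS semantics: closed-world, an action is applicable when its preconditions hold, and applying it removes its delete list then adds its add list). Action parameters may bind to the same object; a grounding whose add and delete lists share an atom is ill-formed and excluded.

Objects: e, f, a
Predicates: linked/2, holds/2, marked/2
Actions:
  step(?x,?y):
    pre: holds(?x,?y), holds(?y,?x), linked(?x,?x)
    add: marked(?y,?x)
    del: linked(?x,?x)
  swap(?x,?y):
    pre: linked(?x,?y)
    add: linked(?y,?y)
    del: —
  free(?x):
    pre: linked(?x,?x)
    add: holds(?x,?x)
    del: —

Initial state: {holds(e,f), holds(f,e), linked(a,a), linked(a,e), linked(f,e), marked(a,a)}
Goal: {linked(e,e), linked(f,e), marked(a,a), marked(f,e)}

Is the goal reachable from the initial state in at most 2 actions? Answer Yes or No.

1. swap(f,e)  →  {holds(e,f), holds(f,e), linked(a,a), linked(a,e), linked(e,e), linked(f,e), marked(a,a)}
2. step(e,f)  →  {holds(e,f), holds(f,e), linked(a,a), linked(a,e), linked(f,e), marked(a,a), marked(f,e)}
3. swap(f,e)  →  {holds(e,f), holds(f,e), linked(a,a), linked(a,e), linked(e,e), linked(f,e), marked(a,a), marked(f,e)}
optimal plan length = 3; 3 > 2

No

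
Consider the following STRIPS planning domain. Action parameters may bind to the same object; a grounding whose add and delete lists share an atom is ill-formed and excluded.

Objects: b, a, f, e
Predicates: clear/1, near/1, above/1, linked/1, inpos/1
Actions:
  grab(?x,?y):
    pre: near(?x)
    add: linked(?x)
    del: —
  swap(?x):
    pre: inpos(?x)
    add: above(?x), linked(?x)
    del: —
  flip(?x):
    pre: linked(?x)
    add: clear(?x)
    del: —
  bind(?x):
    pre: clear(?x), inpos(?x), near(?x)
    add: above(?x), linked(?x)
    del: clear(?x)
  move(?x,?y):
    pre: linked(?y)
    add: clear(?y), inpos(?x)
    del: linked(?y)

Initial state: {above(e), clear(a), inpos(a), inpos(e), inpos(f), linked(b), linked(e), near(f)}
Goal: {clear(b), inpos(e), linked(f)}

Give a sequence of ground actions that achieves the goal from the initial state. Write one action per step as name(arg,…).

1. grab(f,b)  →  {above(e), clear(a), inpos(a), inpos(e), inpos(f), linked(b), linked(e), linked(f), near(f)}
2. flip(b)  →  {above(e), clear(a), clear(b), inpos(a), inpos(e), inpos(f), linked(b), linked(e), linked(f), near(f)}

grab(f,b); flip(b)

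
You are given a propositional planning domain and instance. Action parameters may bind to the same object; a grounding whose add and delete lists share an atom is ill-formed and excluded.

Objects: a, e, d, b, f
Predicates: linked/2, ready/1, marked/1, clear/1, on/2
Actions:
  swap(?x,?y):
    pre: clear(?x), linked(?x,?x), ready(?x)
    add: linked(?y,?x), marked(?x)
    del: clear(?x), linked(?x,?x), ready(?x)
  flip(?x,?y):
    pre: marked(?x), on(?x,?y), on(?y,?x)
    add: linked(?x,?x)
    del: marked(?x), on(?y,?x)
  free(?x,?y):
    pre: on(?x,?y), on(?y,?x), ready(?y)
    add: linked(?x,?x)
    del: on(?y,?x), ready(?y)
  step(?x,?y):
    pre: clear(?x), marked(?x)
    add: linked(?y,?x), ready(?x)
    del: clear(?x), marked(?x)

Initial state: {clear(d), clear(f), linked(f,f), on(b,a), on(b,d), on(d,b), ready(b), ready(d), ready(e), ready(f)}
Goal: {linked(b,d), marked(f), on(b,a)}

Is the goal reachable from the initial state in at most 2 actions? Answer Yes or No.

1. swap(f,a)  →  {clear(d), linked(a,f), marked(f), on(b,a), on(b,d), on(d,b), ready(b), ready(d), ready(e)}
2. free(d,b)  →  {clear(d), linked(a,f), linked(d,d), marked(f), on(b,a), on(d,b), ready(d), ready(e)}
3. swap(d,b)  →  {linked(a,f), linked(b,d), marked(d), marked(f), on(b,a), on(d,b), ready(e)}
optimal plan length = 3; 3 > 2

No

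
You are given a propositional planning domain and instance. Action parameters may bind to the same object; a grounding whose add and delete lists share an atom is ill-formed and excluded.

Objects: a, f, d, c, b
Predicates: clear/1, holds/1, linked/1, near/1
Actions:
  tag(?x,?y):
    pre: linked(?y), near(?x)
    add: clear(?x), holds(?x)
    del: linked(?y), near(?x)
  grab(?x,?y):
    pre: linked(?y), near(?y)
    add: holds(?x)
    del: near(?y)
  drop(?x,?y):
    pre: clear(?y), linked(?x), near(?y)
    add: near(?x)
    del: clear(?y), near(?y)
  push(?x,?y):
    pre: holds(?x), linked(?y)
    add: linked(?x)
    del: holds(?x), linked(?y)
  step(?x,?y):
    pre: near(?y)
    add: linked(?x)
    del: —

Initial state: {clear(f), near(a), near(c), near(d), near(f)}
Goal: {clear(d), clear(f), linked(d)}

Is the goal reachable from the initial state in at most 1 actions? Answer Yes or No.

1. step(a,a)  →  {clear(f), linked(a), near(a), near(c), near(d), near(f)}
2. tag(d,a)  →  {clear(d), clear(f), holds(d), near(a), near(c), near(f)}
3. step(d,a)  →  {clear(d), clear(f), holds(d), linked(d), near(a), near(c), near(f)}
optimal plan length = 3; 3 > 1

No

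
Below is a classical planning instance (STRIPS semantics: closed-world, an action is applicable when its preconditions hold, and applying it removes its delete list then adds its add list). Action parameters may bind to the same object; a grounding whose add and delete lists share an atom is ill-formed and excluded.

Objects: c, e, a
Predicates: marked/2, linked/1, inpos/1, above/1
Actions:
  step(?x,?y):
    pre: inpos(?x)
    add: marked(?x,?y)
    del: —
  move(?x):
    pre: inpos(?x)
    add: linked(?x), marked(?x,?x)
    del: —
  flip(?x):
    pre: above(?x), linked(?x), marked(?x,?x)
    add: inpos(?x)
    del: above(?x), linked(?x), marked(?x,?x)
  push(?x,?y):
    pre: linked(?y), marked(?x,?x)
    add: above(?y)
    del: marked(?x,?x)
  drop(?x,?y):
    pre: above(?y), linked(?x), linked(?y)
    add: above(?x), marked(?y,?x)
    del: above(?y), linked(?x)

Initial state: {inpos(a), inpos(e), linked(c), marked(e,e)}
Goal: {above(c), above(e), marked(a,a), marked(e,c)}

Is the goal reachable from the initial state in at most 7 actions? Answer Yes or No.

Yes

1. step(e,c)  →  {inpos(a), inpos(e), linked(c), marked(e,c), marked(e,e)}
2. step(a,a)  →  {inpos(a), inpos(e), linked(c), marked(a,a), marked(e,c), marked(e,e)}
3. push(e,c)  →  {above(c), inpos(a), inpos(e), linked(c), marked(a,a), marked(e,c)}
4. move(e)  →  {above(c), inpos(a), inpos(e), linked(c), linked(e), marked(a,a), marked(e,c), marked(e,e)}
5. push(e,e)  →  {above(c), above(e), inpos(a), inpos(e), linked(c), linked(e), marked(a,a), marked(e,c)}
optimal plan length = 5; 5 ≤ 7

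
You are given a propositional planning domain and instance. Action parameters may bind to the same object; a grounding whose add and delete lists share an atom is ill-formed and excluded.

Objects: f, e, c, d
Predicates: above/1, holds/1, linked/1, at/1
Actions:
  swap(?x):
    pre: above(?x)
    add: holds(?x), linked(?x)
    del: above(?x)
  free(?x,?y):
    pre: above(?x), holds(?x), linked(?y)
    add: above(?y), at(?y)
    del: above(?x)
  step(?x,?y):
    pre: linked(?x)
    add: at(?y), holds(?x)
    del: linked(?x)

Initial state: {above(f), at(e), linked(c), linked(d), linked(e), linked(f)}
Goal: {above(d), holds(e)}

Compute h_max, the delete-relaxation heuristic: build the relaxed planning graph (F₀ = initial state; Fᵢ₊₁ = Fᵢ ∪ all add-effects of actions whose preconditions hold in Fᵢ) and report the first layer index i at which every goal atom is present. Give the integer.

F0 = init (6 atoms)
F1 = F0 ∪ {at(c), at(d), at(f), holds(c), holds(d), holds(e), holds(f)}  (13 atoms)
F2 = F1 ∪ {above(c), above(d), above(e)}  (16 atoms)
goal ⊆ F2  ⇒  h_max = 2

2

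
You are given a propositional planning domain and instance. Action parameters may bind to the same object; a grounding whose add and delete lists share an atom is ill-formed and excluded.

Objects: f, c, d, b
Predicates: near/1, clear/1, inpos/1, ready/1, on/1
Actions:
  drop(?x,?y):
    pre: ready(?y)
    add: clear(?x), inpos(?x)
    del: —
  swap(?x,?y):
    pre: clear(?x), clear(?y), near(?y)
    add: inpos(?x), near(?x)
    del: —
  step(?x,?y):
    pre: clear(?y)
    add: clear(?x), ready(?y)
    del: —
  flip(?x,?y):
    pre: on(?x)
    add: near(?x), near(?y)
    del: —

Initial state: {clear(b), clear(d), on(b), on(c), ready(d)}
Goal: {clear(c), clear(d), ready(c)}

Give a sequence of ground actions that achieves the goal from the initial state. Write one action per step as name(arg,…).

1. drop(c,d)  →  {clear(b), clear(c), clear(d), inpos(c), on(b), on(c), ready(d)}
2. step(f,c)  →  {clear(b), clear(c), clear(d), clear(f), inpos(c), on(b), on(c), ready(c), ready(d)}

drop(c,d); step(f,c)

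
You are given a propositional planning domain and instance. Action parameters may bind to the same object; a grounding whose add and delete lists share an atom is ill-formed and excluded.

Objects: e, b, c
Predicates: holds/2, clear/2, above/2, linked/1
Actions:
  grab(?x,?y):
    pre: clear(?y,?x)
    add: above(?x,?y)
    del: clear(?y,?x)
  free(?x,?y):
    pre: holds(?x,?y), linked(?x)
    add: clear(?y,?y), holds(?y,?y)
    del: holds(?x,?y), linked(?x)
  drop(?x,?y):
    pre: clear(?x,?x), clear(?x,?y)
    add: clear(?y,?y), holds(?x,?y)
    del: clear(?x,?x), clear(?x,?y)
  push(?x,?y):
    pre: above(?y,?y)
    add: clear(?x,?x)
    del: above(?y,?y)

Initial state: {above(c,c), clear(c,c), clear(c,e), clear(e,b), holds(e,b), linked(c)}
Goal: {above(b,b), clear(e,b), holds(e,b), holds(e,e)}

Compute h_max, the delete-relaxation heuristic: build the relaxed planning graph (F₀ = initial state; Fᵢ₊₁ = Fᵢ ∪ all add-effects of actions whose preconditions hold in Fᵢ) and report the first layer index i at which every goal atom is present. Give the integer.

F0 = init (6 atoms)
F1 = F0 ∪ {above(b,e), above(e,c), clear(b,b), clear(e,e), holds(c,e)}  (11 atoms)
F2 = F1 ∪ {above(b,b), above(e,e), holds(e,e)}  (14 atoms)
goal ⊆ F2  ⇒  h_max = 2

2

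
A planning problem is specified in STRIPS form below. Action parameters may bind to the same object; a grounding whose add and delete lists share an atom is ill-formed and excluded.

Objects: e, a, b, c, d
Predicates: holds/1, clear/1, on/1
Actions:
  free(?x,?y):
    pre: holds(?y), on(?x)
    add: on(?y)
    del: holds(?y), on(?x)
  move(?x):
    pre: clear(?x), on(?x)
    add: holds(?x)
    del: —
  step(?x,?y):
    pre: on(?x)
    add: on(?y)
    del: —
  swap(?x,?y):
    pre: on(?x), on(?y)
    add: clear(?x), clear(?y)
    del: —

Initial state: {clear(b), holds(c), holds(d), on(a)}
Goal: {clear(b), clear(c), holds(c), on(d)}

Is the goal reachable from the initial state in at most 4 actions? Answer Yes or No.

1. free(a,d)  →  {clear(b), holds(c), on(d)}
2. step(d,c)  →  {clear(b), holds(c), on(c), on(d)}
3. swap(c,c)  →  {clear(b), clear(c), holds(c), on(c), on(d)}
optimal plan length = 3; 3 ≤ 4

Yes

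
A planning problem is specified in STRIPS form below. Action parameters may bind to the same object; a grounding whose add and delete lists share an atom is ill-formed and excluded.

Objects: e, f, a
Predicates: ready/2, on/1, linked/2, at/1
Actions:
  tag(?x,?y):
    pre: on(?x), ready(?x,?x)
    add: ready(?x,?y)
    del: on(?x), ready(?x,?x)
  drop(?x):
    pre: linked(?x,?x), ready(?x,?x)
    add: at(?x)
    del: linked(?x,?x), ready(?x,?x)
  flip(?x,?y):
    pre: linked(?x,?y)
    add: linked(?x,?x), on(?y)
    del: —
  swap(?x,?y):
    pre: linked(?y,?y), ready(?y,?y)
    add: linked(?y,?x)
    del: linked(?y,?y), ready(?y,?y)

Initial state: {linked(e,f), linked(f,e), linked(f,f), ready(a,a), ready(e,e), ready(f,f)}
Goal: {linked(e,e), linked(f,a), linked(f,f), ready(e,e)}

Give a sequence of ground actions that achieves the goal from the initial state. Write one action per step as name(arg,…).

flip(e,f); swap(a,f); flip(f,e)

1. flip(e,f)  →  {linked(e,e), linked(e,f), linked(f,e), linked(f,f), on(f), ready(a,a), ready(e,e), ready(f,f)}
2. swap(a,f)  →  {linked(e,e), linked(e,f), linked(f,a), linked(f,e), on(f), ready(a,a), ready(e,e)}
3. flip(f,e)  →  {linked(e,e), linked(e,f), linked(f,a), linked(f,e), linked(f,f), on(e), on(f), ready(a,a), ready(e,e)}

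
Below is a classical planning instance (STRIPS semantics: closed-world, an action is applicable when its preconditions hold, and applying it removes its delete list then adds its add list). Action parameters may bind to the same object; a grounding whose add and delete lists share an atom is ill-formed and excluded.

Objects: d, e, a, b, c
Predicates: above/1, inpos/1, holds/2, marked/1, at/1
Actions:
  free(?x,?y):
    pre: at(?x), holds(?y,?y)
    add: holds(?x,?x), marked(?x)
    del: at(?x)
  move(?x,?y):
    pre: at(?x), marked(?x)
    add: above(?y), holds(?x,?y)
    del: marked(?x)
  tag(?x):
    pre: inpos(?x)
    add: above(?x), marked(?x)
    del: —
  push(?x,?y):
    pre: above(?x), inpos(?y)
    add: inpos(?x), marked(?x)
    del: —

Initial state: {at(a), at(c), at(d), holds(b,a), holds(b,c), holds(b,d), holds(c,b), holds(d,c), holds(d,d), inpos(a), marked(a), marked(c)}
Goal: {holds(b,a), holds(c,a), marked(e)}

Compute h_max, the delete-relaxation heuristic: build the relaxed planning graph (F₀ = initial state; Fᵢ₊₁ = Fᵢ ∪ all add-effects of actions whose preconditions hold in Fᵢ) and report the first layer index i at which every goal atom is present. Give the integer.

2

F0 = init (12 atoms)
F1 = F0 ∪ {above(a), above(b), above(c), above(d), above(e), holds(a,a), holds(a,b), holds(a,c), holds(a,d), holds(a,e), holds(c,a), holds(c,c), holds(c,d), holds(c,e), marked(d)}  (27 atoms)
F2 = F1 ∪ {holds(d,a), holds(d,b), holds(d,e), inpos(b), inpos(c), inpos(d), inpos(e), marked(b), marked(e)}  (36 atoms)
goal ⊆ F2  ⇒  h_max = 2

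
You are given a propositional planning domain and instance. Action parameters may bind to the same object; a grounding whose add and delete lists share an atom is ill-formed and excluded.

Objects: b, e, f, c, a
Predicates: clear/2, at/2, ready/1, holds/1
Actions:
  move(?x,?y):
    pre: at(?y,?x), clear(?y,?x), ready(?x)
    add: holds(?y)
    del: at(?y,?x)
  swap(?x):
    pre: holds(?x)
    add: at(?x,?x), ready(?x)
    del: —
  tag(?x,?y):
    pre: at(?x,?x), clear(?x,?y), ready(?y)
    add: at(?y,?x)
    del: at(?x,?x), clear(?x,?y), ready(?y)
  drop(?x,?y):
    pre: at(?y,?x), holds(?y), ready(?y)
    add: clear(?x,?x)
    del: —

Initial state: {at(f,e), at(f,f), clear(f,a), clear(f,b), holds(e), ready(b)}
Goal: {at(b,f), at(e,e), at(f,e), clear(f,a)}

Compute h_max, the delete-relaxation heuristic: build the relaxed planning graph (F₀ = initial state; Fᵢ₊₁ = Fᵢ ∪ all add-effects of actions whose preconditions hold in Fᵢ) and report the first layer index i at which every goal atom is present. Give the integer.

F0 = init (6 atoms)
F1 = F0 ∪ {at(b,f), at(e,e), ready(e)}  (9 atoms)
goal ⊆ F1  ⇒  h_max = 1

1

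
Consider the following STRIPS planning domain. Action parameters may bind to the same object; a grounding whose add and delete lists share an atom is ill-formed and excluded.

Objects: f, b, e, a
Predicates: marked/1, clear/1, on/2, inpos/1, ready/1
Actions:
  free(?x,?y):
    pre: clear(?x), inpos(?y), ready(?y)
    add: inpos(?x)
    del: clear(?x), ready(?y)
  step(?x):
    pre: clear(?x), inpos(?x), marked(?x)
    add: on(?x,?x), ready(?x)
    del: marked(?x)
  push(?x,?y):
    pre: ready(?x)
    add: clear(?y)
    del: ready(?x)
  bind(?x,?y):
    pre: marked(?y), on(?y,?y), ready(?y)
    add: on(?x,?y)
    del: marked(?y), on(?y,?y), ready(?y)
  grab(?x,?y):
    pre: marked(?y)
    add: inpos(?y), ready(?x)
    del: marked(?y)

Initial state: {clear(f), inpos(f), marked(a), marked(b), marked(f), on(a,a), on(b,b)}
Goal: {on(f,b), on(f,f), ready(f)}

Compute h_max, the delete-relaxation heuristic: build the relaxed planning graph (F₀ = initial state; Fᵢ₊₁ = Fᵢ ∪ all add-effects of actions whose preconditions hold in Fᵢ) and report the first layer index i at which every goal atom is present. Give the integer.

2

F0 = init (7 atoms)
F1 = F0 ∪ {inpos(a), inpos(b), on(f,f), ready(a), ready(b), ready(e), ready(f)}  (14 atoms)
F2 = F1 ∪ {clear(a), clear(b), clear(e), on(a,b), on(a,f), on(b,a), on(b,f), on(e,a), on(e,b), on(e,f), on(f,a), on(f,b)}  (26 atoms)
goal ⊆ F2  ⇒  h_max = 2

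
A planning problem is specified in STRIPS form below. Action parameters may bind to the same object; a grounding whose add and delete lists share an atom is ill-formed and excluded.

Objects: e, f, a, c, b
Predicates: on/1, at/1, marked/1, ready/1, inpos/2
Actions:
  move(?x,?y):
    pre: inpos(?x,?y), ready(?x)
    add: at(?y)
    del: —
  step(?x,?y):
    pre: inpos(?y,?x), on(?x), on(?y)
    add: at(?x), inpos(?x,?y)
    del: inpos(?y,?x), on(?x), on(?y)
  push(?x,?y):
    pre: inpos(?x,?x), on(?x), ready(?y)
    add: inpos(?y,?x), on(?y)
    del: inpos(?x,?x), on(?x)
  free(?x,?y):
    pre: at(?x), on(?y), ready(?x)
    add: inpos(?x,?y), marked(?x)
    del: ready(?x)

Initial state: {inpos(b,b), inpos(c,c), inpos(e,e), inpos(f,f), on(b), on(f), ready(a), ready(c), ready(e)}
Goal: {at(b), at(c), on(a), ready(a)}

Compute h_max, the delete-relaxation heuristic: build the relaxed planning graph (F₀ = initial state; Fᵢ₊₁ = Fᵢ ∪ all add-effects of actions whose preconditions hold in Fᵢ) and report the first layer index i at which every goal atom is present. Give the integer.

2

F0 = init (9 atoms)
F1 = F0 ∪ {at(c), at(e), inpos(a,b), inpos(a,f), inpos(c,b), inpos(c,f), inpos(e,b), inpos(e,f), on(a), on(c), on(e)}  (20 atoms)
F2 = F1 ∪ {at(b), at(f), inpos(a,c), inpos(a,e), inpos(b,a), inpos(b,c), inpos(b,e), inpos(c,a), inpos(c,e), inpos(e,a), inpos(e,c), inpos(f,a), inpos(f,c), inpos(f,e), marked(c), marked(e)}  (36 atoms)
goal ⊆ F2  ⇒  h_max = 2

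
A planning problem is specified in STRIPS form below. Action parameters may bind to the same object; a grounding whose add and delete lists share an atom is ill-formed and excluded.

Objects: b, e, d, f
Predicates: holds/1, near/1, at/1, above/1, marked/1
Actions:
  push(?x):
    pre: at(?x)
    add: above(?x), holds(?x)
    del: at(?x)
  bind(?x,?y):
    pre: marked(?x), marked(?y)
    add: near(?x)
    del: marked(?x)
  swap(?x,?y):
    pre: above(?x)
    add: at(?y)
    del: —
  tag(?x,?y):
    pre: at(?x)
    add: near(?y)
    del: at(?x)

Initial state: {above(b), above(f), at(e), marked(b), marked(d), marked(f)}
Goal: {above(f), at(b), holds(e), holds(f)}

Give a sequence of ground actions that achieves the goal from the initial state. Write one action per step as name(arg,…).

push(e); swap(b,b); swap(b,f); push(f)

1. push(e)  →  {above(b), above(e), above(f), holds(e), marked(b), marked(d), marked(f)}
2. swap(b,b)  →  {above(b), above(e), above(f), at(b), holds(e), marked(b), marked(d), marked(f)}
3. swap(b,f)  →  {above(b), above(e), above(f), at(b), at(f), holds(e), marked(b), marked(d), marked(f)}
4. push(f)  →  {above(b), above(e), above(f), at(b), holds(e), holds(f), marked(b), marked(d), marked(f)}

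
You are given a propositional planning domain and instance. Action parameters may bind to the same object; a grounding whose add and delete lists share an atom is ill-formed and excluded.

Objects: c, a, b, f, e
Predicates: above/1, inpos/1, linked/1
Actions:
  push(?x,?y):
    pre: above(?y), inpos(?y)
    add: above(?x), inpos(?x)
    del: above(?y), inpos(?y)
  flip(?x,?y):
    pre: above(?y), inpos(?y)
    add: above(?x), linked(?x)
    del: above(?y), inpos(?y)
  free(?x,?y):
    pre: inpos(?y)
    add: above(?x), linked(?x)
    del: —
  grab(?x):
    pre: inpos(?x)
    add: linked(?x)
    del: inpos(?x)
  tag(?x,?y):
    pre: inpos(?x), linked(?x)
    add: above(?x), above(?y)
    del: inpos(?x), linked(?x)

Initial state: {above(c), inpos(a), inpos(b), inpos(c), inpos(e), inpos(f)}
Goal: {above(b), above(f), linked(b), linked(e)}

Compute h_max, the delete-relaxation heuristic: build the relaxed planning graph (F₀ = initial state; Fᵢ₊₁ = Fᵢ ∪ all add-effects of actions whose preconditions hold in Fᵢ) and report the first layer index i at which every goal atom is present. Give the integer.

1

F0 = init (6 atoms)
F1 = F0 ∪ {above(a), above(b), above(e), above(f), linked(a), linked(b), linked(c), linked(e), linked(f)}  (15 atoms)
goal ⊆ F1  ⇒  h_max = 1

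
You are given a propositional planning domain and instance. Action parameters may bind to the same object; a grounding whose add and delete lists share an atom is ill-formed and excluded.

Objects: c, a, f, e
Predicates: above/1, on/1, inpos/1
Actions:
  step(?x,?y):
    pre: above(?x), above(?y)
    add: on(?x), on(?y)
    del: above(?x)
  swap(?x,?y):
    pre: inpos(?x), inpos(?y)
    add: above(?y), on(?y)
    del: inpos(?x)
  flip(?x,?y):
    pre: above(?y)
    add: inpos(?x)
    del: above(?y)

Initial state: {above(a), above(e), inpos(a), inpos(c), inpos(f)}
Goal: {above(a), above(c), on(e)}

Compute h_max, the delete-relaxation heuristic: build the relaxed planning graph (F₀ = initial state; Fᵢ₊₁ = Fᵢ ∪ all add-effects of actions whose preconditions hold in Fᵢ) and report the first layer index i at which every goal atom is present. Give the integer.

1

F0 = init (5 atoms)
F1 = F0 ∪ {above(c), above(f), inpos(e), on(a), on(c), on(e), on(f)}  (12 atoms)
goal ⊆ F1  ⇒  h_max = 1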